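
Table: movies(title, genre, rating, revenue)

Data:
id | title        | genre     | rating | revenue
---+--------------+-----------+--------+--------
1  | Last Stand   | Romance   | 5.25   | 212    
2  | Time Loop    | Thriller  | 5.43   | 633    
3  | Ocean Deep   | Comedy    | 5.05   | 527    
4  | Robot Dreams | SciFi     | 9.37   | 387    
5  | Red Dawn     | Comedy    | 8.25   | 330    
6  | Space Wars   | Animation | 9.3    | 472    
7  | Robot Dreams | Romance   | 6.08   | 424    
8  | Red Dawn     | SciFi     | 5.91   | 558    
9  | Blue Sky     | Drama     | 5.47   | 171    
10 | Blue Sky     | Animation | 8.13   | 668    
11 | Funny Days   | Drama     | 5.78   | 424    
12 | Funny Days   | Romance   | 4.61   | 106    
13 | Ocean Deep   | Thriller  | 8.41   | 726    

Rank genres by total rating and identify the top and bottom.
SELECT genre, SUM(rating)
FROM movies
GROUP BY genre
ORDER BY SUM(rating)

All groups:
  Drama: 11.25
  Comedy: 13.30
  Thriller: 13.84
  SciFi: 15.28
  Romance: 15.94
  Animation: 17.43

Highest: Animation (17.43)
Lowest: Drama (11.25)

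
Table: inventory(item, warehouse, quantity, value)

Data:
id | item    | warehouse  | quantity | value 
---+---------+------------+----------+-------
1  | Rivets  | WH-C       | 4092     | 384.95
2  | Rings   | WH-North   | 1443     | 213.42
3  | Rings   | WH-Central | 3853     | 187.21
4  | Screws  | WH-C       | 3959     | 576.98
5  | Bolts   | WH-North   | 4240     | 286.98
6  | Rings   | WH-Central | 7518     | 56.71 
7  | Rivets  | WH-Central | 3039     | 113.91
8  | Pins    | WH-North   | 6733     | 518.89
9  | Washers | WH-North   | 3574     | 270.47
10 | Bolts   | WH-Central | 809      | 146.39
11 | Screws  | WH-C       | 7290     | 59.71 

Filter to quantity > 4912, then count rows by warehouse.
SELECT warehouse, COUNT(*)
FROM inventory
WHERE quantity > 4912
GROUP BY warehouse

Note: WHERE filters rows before grouping.

Result:
  WH-C: 1
  WH-Central: 1
  WH-North: 1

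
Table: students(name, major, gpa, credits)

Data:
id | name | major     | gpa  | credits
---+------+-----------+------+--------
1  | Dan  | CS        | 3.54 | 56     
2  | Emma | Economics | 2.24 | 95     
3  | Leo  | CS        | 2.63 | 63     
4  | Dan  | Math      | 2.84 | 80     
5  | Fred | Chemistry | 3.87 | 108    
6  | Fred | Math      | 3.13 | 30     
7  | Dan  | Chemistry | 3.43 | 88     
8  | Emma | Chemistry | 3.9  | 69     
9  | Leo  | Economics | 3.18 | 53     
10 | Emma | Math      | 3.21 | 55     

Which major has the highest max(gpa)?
SELECT major, MAX(gpa) as val
FROM students
GROUP BY major
ORDER BY val DESC
LIMIT 1

Result: Chemistry with max(gpa) = 3.90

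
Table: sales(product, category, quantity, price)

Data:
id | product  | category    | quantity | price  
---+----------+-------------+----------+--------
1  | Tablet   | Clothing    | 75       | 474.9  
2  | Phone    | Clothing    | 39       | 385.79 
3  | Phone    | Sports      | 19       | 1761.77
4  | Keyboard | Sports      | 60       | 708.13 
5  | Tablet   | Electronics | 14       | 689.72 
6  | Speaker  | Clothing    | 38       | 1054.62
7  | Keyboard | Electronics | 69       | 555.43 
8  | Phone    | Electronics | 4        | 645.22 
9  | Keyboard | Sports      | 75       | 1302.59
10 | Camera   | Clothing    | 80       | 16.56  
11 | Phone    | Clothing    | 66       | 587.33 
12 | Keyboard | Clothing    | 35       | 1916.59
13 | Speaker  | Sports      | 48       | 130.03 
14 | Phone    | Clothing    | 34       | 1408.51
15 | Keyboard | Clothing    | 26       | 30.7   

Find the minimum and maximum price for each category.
SELECT category, MIN(price), MAX(price)
FROM sales
GROUP BY category

Result:
  Clothing: min=16.56, max=1916.59
  Electronics: min=555.43, max=689.72
  Sports: min=130.03, max=1761.77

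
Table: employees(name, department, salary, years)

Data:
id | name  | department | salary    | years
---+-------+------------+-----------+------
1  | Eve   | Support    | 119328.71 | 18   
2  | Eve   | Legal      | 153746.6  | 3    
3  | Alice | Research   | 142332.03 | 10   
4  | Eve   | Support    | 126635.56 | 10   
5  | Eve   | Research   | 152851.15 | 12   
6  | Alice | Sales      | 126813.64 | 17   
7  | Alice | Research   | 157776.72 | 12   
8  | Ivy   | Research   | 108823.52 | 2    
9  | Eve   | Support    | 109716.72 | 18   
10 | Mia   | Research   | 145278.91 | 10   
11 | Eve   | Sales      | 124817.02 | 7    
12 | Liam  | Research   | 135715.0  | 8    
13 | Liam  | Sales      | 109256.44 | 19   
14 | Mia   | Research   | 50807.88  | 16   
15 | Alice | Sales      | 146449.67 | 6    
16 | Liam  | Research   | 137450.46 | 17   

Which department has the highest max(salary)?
SELECT department, MAX(salary) as val
FROM employees
GROUP BY department
ORDER BY val DESC
LIMIT 1

Result: Research with max(salary) = 157776.72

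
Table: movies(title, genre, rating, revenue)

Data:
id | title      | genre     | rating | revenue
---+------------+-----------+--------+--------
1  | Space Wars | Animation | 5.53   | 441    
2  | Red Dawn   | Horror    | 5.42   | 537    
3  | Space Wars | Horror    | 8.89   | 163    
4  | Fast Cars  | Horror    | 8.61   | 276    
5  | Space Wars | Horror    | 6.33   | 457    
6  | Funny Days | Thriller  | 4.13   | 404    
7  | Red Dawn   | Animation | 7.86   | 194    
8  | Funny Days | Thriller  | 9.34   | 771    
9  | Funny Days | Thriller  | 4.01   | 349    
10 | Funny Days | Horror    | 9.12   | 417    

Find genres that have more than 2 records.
SELECT genre, COUNT(*) as cnt
FROM movies
GROUP BY genre
HAVING COUNT(*) > 2

Result:
  Horror: 5
  Thriller: 3

Note: HAVING filters groups after aggregation, WHERE filters rows before.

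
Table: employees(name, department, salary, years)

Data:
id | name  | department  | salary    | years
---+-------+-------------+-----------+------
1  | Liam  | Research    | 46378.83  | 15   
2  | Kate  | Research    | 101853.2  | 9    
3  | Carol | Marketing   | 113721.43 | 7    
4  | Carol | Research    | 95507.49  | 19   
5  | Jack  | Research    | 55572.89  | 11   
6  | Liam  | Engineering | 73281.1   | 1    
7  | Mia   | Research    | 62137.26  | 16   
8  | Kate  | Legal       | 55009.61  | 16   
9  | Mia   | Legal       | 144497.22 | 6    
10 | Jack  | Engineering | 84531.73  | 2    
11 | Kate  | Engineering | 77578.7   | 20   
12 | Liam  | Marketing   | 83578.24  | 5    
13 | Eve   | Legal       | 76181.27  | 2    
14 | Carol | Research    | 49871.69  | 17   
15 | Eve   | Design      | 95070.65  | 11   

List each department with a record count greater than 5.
SELECT department, COUNT(*) as cnt
FROM employees
GROUP BY department
HAVING COUNT(*) > 5

Result:
  Research: 6

Note: HAVING filters groups after aggregation, WHERE filters rows before.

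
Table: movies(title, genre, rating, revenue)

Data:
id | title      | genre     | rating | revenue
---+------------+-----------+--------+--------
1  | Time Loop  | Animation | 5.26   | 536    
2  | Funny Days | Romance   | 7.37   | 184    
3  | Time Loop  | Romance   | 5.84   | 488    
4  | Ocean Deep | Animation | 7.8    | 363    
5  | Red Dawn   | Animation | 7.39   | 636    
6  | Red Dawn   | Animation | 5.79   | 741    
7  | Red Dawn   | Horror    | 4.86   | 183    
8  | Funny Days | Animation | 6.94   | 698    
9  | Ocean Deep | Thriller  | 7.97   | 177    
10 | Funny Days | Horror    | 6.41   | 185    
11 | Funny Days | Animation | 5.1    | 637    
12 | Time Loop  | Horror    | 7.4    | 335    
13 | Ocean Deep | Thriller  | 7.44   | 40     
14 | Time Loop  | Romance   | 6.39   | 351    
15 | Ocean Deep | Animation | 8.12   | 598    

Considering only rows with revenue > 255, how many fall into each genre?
SELECT genre, COUNT(*)
FROM movies
WHERE revenue > 255
GROUP BY genre

Note: WHERE filters rows before grouping.

Result:
  Animation: 7
  Horror: 1
  Romance: 2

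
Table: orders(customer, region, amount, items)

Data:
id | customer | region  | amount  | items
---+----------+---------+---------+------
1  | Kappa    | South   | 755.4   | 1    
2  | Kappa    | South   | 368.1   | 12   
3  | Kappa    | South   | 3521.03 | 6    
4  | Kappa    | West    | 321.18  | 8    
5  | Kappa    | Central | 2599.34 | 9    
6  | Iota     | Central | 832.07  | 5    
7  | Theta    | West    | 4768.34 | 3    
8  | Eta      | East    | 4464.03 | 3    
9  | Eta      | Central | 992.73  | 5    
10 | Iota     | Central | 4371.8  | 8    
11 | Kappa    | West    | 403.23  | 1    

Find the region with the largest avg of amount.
SELECT region, AVG(amount) as val
FROM orders
GROUP BY region
ORDER BY val DESC
LIMIT 1

Result: East with avg(amount) = 4464.03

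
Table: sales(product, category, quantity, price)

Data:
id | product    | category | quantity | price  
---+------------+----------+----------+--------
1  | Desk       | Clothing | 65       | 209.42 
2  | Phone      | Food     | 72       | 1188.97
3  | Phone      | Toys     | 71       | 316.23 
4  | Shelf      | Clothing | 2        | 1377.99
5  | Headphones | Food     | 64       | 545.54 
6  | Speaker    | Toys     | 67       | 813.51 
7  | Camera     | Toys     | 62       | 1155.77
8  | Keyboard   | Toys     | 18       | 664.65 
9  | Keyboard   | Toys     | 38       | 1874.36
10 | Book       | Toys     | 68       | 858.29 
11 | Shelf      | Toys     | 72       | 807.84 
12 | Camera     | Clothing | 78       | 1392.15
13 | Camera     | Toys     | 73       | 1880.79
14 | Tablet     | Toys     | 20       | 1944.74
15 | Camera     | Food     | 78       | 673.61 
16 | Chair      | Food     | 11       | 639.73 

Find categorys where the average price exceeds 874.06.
SELECT category, AVG(price)
FROM sales
GROUP BY category
HAVING AVG(price) > 874.06

Result:
  Clothing: avg=993.19
  Toys: avg=1146.24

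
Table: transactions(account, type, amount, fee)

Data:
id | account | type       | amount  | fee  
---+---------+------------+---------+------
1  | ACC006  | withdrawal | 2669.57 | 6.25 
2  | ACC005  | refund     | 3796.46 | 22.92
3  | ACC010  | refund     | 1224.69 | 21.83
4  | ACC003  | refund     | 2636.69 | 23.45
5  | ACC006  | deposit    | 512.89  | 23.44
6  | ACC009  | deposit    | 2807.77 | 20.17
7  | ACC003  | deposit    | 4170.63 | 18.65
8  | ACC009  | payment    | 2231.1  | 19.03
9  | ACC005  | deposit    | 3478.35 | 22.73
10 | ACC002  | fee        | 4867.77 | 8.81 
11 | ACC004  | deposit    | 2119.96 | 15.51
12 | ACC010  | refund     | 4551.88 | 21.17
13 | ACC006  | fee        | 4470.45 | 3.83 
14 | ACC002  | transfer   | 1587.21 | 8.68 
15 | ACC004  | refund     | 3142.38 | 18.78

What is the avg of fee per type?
SELECT type, AVG(fee) as result
FROM transactions
GROUP BY type

Result:
  deposit: 20.10
  fee: 6.32
  payment: 19.03
  refund: 21.63
  transfer: 8.68
  withdrawal: 6.25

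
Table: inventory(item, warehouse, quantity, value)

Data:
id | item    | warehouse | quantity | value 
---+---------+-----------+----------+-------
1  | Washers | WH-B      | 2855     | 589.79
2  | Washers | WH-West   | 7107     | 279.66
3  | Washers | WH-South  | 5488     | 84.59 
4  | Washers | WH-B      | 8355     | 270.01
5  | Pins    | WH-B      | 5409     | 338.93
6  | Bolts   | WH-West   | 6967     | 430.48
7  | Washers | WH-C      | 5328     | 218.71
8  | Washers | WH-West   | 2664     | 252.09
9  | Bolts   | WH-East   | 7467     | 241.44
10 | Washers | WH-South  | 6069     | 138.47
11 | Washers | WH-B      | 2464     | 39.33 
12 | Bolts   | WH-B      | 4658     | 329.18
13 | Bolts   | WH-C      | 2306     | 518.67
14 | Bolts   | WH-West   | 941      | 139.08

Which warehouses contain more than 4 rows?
SELECT warehouse, COUNT(*) as cnt
FROM inventory
GROUP BY warehouse
HAVING COUNT(*) > 4

Result:
  WH-B: 5

Note: HAVING filters groups after aggregation, WHERE filters rows before.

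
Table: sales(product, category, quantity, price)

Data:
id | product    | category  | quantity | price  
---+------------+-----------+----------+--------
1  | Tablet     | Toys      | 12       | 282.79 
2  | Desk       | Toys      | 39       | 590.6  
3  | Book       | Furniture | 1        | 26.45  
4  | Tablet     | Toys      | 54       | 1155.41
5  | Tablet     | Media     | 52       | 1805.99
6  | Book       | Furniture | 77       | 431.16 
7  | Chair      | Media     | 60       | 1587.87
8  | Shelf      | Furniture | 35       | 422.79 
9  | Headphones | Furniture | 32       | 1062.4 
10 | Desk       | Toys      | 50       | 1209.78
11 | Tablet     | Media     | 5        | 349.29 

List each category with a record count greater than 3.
SELECT category, COUNT(*) as cnt
FROM sales
GROUP BY category
HAVING COUNT(*) > 3

Result:
  Furniture: 4
  Toys: 4

Note: HAVING filters groups after aggregation, WHERE filters rows before.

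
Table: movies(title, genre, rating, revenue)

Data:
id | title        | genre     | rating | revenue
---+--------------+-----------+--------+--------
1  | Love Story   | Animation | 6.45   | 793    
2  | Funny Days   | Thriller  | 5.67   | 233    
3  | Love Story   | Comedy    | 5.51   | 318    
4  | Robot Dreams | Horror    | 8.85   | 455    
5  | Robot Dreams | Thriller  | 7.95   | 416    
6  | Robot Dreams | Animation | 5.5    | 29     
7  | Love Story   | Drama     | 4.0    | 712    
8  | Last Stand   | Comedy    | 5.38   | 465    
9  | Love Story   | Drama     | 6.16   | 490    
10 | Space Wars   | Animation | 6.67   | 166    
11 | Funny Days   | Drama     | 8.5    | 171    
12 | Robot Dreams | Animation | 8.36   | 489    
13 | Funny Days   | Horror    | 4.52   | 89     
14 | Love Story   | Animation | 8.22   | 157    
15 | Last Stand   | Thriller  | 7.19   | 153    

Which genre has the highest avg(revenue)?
SELECT genre, AVG(revenue) as val
FROM movies
GROUP BY genre
ORDER BY val DESC
LIMIT 1

Result: Drama with avg(revenue) = 457.67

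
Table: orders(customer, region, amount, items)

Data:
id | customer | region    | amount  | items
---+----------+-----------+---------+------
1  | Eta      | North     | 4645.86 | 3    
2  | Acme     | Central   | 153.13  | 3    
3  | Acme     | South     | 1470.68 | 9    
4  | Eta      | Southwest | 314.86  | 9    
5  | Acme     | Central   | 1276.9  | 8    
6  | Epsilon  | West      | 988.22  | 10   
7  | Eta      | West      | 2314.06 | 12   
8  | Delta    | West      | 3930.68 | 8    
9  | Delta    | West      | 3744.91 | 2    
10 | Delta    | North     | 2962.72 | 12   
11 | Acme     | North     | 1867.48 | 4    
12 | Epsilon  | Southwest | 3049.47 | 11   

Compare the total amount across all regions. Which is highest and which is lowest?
SELECT region, SUM(amount)
FROM orders
GROUP BY region
ORDER BY SUM(amount)

All groups:
  Central: 1430.03
  South: 1470.68
  Southwest: 3364.33
  North: 9476.06
  West: 10977.87

Highest: West (10977.87)
Lowest: Central (1430.03)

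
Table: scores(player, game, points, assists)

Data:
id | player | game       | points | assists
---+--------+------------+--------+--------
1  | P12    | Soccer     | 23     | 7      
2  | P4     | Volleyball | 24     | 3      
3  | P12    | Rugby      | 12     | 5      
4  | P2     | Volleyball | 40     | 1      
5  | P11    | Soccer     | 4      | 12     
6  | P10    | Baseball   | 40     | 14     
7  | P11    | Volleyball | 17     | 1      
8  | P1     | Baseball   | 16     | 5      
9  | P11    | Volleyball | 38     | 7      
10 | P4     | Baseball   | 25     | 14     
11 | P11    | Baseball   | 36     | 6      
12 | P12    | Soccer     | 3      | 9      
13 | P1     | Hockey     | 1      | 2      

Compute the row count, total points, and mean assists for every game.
SELECT game,
       COUNT(*) as cnt,
       SUM(points) as total_points,
       AVG(assists) as avg_assists
FROM scores
GROUP BY game

Result:
  Baseball: 4 records, 117 total points, 9.75 avg assists
  Hockey: 1 records, 1 total points, 2.00 avg assists
  Rugby: 1 records, 12 total points, 5.00 avg assists
  Soccer: 3 records, 30 total points, 9.33 avg assists
  Volleyball: 4 records, 119 total points, 3.00 avg assists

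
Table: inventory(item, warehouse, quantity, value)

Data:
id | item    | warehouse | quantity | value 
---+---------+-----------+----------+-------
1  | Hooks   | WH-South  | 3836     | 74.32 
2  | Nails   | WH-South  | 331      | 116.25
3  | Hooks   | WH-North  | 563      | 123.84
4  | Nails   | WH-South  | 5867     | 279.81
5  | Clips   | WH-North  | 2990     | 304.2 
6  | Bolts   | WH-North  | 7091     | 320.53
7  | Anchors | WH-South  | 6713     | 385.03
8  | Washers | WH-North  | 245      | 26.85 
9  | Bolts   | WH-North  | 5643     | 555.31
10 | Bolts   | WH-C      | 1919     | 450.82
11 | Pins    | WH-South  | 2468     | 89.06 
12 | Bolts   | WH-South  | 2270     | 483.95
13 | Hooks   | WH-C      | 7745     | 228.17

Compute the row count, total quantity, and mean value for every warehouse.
SELECT warehouse,
       COUNT(*) as cnt,
       SUM(quantity) as total_quantity,
       AVG(value) as avg_value
FROM inventory
GROUP BY warehouse

Result:
  WH-C: 2 records, 9664 total quantity, 339.50 avg value
  WH-North: 5 records, 16532 total quantity, 266.15 avg value
  WH-South: 6 records, 21485 total quantity, 238.07 avg value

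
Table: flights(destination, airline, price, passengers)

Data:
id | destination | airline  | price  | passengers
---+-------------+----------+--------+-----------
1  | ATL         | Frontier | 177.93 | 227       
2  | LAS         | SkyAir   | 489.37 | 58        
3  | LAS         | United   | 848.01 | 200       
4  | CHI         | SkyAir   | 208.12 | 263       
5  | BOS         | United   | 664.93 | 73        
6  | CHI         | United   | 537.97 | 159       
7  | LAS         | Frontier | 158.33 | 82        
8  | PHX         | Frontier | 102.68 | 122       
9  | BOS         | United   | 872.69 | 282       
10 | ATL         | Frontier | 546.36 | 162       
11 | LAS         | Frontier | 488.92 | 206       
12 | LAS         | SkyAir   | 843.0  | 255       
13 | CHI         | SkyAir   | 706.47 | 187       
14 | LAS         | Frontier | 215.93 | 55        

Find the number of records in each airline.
SELECT airline, COUNT(*) as count
FROM flights
GROUP BY airline

Result:
  Frontier: 6
  SkyAir: 4
  United: 4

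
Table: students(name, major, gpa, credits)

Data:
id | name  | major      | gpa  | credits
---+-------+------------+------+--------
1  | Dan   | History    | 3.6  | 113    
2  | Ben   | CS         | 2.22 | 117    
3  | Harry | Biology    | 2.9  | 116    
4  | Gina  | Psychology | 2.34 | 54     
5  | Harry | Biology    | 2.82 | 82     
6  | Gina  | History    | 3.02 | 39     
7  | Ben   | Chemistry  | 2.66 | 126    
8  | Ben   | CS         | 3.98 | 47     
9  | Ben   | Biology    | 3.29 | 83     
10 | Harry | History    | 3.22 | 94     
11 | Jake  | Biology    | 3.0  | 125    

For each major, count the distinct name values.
SELECT major, COUNT(DISTINCT name)
FROM students
GROUP BY major

Result:
  Biology: 3 distinct
  CS: 1 distinct
  Chemistry: 1 distinct
  History: 3 distinct
  Psychology: 1 distinct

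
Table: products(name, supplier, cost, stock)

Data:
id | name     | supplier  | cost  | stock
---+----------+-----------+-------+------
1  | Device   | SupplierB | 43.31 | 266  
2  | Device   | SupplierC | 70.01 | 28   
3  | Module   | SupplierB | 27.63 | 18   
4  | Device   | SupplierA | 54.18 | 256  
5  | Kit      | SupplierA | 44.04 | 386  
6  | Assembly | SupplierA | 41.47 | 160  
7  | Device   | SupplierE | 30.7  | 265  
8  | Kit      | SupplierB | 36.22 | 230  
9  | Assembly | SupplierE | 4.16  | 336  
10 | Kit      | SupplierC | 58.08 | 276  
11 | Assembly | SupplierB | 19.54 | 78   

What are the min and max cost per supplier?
SELECT supplier, MIN(cost), MAX(cost)
FROM products
GROUP BY supplier

Result:
  SupplierA: min=41.47, max=54.18
  SupplierB: min=19.54, max=43.31
  SupplierC: min=58.08, max=70.01
  SupplierE: min=4.16, max=30.70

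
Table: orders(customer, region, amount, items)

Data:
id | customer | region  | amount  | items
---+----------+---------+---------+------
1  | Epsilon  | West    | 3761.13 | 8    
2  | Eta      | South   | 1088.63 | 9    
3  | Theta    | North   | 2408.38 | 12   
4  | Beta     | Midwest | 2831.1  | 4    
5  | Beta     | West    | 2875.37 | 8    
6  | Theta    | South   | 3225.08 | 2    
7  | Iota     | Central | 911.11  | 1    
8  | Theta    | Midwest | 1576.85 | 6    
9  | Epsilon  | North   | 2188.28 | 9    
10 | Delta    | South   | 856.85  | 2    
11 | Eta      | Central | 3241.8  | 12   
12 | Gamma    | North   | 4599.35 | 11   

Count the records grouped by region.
SELECT region, COUNT(*) as count
FROM orders
GROUP BY region

Result:
  Central: 2
  Midwest: 2
  North: 3
  South: 3
  West: 2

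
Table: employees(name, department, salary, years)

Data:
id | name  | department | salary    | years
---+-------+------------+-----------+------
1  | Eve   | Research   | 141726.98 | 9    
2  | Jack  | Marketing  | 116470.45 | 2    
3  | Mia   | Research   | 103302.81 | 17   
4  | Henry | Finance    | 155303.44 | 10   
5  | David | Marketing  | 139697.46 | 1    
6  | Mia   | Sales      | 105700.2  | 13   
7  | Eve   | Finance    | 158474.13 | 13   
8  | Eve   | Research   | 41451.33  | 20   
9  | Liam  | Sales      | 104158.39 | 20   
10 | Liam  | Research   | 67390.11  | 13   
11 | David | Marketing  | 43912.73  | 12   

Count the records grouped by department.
SELECT department, COUNT(*) as count
FROM employees
GROUP BY department

Result:
  Finance: 2
  Marketing: 3
  Research: 4
  Sales: 2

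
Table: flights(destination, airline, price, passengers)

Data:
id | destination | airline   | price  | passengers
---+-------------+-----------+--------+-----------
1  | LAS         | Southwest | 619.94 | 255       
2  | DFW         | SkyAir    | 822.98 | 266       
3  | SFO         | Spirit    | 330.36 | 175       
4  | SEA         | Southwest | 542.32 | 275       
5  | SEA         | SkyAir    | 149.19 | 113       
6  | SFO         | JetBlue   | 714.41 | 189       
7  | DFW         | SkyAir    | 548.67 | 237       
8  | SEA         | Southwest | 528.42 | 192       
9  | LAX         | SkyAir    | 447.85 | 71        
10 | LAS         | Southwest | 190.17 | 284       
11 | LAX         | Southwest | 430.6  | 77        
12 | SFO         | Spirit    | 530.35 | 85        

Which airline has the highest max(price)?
SELECT airline, MAX(price) as val
FROM flights
GROUP BY airline
ORDER BY val DESC
LIMIT 1

Result: SkyAir with max(price) = 822.98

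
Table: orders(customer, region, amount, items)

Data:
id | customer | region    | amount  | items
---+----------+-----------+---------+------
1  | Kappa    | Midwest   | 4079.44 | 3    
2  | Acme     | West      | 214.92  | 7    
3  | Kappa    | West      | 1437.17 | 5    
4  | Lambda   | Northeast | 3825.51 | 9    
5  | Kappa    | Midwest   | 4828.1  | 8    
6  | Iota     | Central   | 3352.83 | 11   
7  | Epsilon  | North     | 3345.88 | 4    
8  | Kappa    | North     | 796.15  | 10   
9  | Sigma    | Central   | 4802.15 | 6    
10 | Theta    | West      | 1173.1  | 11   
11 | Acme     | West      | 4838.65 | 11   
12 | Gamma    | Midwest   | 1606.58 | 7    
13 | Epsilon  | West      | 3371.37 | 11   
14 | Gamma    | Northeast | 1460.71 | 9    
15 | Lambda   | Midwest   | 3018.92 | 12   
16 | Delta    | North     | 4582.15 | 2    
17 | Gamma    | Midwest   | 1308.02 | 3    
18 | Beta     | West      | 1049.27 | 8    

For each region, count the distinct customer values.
SELECT region, COUNT(DISTINCT customer)
FROM orders
GROUP BY region

Result:
  Central: 2 distinct
  Midwest: 3 distinct
  North: 3 distinct
  Northeast: 2 distinct
  West: 5 distinct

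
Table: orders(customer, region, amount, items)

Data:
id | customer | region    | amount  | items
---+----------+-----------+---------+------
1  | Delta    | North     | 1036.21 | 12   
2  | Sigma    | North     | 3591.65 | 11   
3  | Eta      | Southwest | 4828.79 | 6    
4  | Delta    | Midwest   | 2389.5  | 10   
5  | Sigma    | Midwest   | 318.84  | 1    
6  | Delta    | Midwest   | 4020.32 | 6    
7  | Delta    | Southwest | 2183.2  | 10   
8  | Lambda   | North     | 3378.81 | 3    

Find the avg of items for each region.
SELECT region, AVG(items) as result
FROM orders
GROUP BY region

Result:
  Midwest: 5.67
  North: 8.67
  Southwest: 8.00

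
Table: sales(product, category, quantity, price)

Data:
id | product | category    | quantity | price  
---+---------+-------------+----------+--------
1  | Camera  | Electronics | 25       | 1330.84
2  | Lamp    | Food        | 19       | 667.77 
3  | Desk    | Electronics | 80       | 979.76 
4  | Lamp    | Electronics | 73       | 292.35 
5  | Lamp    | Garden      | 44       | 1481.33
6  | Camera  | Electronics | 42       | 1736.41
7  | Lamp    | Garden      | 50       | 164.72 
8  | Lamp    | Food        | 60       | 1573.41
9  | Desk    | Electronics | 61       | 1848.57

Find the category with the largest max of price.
SELECT category, MAX(price) as val
FROM sales
GROUP BY category
ORDER BY val DESC
LIMIT 1

Result: Electronics with max(price) = 1848.57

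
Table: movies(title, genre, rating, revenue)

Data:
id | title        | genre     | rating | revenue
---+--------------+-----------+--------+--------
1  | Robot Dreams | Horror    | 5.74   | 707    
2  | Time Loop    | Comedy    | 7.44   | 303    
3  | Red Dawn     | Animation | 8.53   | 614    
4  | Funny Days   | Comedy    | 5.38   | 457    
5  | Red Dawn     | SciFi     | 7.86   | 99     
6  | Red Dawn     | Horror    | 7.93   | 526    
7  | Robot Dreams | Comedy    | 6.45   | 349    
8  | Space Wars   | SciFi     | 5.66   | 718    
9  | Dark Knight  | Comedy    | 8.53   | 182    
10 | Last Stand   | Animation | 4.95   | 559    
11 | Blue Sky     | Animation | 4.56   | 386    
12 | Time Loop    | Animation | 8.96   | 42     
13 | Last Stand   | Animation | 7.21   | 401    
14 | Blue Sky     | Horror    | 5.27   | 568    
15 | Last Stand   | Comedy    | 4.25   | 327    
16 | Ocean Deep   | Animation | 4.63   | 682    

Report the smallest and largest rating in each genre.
SELECT genre, MIN(rating), MAX(rating)
FROM movies
GROUP BY genre

Result:
  Animation: min=4.56, max=8.96
  Comedy: min=4.25, max=8.53
  Horror: min=5.27, max=7.93
  SciFi: min=5.66, max=7.86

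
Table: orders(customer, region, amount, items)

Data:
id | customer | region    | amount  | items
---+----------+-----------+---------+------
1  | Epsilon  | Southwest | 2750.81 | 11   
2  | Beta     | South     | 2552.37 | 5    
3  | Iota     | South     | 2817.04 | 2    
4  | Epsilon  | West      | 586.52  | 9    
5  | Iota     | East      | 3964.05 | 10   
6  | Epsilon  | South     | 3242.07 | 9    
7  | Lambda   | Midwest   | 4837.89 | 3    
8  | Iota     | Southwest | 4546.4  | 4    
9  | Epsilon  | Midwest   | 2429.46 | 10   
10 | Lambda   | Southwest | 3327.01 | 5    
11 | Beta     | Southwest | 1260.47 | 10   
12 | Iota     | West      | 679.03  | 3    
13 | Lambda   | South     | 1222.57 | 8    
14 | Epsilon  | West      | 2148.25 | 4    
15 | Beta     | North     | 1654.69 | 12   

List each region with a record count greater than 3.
SELECT region, COUNT(*) as cnt
FROM orders
GROUP BY region
HAVING COUNT(*) > 3

Result:
  South: 4
  Southwest: 4

Note: HAVING filters groups after aggregation, WHERE filters rows before.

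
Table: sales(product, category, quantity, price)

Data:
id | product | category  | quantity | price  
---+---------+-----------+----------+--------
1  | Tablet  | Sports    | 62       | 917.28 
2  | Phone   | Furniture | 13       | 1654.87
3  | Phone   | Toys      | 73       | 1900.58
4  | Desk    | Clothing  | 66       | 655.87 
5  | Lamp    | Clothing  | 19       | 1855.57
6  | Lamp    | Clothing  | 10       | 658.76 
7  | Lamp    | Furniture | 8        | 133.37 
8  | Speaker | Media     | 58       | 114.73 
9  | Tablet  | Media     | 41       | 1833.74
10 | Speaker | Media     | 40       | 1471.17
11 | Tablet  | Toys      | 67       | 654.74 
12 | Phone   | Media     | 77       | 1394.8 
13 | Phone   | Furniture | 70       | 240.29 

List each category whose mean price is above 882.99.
SELECT category, AVG(price)
FROM sales
GROUP BY category
HAVING AVG(price) > 882.99

Result:
  Clothing: avg=1056.73
  Media: avg=1203.61
  Sports: avg=917.28
  Toys: avg=1277.66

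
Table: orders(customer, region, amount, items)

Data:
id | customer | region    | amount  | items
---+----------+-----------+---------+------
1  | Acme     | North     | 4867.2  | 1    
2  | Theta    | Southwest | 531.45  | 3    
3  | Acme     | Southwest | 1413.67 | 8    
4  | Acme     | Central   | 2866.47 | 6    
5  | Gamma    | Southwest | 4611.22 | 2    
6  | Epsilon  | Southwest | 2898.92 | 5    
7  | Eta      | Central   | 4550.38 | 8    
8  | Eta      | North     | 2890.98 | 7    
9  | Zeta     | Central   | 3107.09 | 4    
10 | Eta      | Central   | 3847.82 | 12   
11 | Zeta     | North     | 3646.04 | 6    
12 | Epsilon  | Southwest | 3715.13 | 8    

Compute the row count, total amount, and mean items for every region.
SELECT region,
       COUNT(*) as cnt,
       SUM(amount) as total_amount,
       AVG(items) as avg_items
FROM orders
GROUP BY region

Result:
  Central: 4 records, 14371.76 total amount, 7.50 avg items
  North: 3 records, 11404.22 total amount, 4.67 avg items
  Southwest: 5 records, 13170.39 total amount, 5.20 avg items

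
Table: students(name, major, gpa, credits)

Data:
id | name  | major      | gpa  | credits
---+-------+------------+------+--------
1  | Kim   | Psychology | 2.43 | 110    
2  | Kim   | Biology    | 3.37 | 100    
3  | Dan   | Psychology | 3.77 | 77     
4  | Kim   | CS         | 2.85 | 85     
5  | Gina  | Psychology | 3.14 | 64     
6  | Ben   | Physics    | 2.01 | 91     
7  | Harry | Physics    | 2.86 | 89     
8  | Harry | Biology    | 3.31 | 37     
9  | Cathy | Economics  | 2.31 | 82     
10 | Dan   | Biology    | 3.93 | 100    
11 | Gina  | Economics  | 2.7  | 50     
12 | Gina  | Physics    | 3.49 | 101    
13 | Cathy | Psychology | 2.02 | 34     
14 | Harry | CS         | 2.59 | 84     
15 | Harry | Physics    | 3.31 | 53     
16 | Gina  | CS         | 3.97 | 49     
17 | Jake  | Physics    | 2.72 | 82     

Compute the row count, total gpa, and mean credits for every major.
SELECT major,
       COUNT(*) as cnt,
       SUM(gpa) as total_gpa,
       AVG(credits) as avg_credits
FROM students
GROUP BY major

Result:
  Biology: 3 records, 10.61 total gpa, 79.00 avg credits
  CS: 3 records, 9.41 total gpa, 72.67 avg credits
  Economics: 2 records, 5.01 total gpa, 66.00 avg credits
  Physics: 5 records, 14.39 total gpa, 83.20 avg credits
  Psychology: 4 records, 11.36 total gpa, 71.25 avg credits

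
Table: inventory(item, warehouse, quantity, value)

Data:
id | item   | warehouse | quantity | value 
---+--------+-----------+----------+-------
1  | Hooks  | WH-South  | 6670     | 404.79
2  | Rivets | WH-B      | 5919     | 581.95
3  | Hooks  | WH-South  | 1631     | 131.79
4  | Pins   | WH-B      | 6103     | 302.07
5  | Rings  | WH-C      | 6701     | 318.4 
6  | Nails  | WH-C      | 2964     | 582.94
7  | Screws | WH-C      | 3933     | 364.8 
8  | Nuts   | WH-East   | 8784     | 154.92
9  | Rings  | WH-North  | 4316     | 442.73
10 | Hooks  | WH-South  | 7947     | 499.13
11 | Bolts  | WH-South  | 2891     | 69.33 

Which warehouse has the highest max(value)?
SELECT warehouse, MAX(value) as val
FROM inventory
GROUP BY warehouse
ORDER BY val DESC
LIMIT 1

Result: WH-C with max(value) = 582.94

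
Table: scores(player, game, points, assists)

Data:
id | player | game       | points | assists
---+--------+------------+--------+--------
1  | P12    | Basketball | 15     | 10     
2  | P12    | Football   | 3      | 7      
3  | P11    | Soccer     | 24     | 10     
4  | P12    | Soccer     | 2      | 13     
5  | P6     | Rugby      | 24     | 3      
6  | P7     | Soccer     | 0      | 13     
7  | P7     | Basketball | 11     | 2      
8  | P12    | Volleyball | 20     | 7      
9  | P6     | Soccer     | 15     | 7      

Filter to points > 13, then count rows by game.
SELECT game, COUNT(*)
FROM scores
WHERE points > 13
GROUP BY game

Note: WHERE filters rows before grouping.

Result:
  Basketball: 1
  Rugby: 1
  Soccer: 2
  Volleyball: 1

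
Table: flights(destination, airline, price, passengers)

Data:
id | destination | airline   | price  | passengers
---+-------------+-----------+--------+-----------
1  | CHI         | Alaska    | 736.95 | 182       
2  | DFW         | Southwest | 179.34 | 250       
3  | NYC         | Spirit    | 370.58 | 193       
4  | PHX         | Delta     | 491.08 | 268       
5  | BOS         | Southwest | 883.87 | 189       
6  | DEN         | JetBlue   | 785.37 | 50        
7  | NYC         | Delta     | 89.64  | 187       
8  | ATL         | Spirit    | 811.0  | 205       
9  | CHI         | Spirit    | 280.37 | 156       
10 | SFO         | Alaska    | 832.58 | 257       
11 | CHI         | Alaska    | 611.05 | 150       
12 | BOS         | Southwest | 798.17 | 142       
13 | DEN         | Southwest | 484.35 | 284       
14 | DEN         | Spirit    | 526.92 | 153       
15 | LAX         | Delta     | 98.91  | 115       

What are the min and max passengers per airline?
SELECT airline, MIN(passengers), MAX(passengers)
FROM flights
GROUP BY airline

Result:
  Alaska: min=150, max=257
  Delta: min=115, max=268
  JetBlue: min=50, max=50
  Southwest: min=142, max=284
  Spirit: min=153, max=205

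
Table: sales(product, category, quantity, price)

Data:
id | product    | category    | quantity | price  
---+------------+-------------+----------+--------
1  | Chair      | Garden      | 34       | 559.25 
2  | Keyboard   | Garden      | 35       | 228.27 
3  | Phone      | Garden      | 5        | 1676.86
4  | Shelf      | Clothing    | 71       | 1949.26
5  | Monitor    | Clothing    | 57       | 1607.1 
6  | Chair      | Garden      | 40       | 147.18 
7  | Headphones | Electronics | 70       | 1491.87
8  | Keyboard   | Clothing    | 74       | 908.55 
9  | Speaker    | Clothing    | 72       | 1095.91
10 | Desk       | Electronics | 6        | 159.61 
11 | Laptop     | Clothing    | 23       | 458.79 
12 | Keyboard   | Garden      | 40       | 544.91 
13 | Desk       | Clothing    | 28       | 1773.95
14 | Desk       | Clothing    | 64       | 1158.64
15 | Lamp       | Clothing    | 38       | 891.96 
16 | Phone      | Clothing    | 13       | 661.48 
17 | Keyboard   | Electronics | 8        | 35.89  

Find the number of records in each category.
SELECT category, COUNT(*) as count
FROM sales
GROUP BY category

Result:
  Clothing: 9
  Electronics: 3
  Garden: 5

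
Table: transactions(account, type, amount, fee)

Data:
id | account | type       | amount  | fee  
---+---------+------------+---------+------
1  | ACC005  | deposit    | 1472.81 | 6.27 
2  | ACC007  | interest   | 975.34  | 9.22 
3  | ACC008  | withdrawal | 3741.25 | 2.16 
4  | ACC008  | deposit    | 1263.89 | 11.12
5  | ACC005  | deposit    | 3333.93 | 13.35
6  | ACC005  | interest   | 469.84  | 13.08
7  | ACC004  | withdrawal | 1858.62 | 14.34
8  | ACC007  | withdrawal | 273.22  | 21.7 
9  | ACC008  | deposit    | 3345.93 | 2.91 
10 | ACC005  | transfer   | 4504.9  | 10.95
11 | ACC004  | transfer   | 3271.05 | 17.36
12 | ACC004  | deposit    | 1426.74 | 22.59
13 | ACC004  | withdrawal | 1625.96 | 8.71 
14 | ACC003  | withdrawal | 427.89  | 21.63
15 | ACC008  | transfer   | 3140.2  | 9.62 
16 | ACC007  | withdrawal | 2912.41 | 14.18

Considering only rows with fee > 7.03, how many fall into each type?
SELECT type, COUNT(*)
FROM transactions
WHERE fee > 7.03
GROUP BY type

Note: WHERE filters rows before grouping.

Result:
  deposit: 3
  interest: 2
  transfer: 3
  withdrawal: 5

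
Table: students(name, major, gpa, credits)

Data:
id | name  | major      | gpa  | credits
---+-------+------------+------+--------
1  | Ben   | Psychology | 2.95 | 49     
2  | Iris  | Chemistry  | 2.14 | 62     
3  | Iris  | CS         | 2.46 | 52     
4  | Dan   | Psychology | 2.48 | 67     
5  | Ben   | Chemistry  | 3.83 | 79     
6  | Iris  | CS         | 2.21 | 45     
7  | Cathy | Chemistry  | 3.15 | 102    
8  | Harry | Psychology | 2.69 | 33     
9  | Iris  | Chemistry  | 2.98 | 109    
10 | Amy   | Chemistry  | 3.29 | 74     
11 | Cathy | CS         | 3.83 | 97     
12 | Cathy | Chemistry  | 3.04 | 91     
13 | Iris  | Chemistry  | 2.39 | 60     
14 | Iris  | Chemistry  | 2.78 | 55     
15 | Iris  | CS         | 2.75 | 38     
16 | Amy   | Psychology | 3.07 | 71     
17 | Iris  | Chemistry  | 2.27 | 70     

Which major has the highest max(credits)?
SELECT major, MAX(credits) as val
FROM students
GROUP BY major
ORDER BY val DESC
LIMIT 1

Result: Chemistry with max(credits) = 109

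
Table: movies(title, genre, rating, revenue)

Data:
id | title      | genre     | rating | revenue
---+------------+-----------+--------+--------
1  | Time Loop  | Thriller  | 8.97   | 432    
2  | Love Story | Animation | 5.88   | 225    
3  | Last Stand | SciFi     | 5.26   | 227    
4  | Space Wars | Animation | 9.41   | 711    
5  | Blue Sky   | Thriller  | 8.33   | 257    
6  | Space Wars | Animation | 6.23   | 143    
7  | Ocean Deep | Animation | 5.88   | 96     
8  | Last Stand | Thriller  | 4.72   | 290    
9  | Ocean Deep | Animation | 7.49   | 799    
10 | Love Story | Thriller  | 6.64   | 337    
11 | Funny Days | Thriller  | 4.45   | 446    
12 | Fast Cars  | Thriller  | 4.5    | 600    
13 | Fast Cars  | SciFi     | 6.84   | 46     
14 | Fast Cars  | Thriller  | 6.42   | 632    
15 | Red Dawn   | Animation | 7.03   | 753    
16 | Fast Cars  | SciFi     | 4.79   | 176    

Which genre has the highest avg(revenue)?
SELECT genre, AVG(revenue) as val
FROM movies
GROUP BY genre
ORDER BY val DESC
LIMIT 1

Result: Animation with avg(revenue) = 454.50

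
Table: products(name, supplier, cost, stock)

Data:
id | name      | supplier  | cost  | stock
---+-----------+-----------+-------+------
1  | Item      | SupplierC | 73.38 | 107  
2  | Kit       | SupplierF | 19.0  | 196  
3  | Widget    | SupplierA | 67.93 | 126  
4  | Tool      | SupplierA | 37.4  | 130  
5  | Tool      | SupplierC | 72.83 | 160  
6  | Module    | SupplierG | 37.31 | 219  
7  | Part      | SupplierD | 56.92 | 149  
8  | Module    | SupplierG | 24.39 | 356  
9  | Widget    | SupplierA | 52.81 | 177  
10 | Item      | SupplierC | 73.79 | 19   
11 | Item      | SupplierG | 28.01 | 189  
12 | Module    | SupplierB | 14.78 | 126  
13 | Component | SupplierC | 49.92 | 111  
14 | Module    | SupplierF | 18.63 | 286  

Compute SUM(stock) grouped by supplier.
SELECT supplier, SUM(stock) as result
FROM products
GROUP BY supplier

Result:
  SupplierA: 433
  SupplierB: 126
  SupplierC: 397
  SupplierD: 149
  SupplierF: 482
  SupplierG: 764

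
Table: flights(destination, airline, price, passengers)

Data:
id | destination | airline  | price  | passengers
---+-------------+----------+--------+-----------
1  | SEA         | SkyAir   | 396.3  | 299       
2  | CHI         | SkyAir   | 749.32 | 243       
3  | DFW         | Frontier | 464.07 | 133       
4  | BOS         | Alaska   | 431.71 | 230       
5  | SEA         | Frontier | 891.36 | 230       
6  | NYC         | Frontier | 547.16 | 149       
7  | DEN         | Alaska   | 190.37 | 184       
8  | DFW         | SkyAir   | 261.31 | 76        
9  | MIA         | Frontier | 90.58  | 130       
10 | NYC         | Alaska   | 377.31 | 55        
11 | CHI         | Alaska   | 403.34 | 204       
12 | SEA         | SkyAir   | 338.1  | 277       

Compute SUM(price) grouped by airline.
SELECT airline, SUM(price) as result
FROM flights
GROUP BY airline

Result:
  Alaska: 1402.73
  Frontier: 1993.17
  SkyAir: 1745.03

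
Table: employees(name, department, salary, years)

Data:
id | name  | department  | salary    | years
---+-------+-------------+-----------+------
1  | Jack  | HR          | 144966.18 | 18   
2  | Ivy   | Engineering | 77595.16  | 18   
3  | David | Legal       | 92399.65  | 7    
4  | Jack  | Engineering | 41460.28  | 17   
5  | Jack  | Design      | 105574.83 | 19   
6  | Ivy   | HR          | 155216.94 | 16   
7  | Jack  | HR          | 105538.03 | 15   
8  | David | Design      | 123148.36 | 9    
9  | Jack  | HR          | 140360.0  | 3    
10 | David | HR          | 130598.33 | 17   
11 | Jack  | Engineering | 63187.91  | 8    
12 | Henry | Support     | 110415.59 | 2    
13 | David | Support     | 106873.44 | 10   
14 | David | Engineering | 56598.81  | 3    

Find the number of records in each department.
SELECT department, COUNT(*) as count
FROM employees
GROUP BY department

Result:
  Design: 2
  Engineering: 4
  HR: 5
  Legal: 1
  Support: 2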